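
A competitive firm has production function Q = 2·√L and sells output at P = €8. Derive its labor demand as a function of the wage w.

L(w) = 64/w²

MP_L = (1/2)·2·L^(-1/2) = L^(-1/2).
Setting P·MP_L = w: 8·L^(-1/2) = w.
Solving for L: L^(-1/2) = w/8, so L = (8/w)^(2).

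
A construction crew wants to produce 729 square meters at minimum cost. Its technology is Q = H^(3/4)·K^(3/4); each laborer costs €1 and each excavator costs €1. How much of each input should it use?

Cost minimization requires the marginal rate of technical substitution to equal the input-price ratio: MP_H/MP_K = w/r.
Here MP_H/MP_K = (3/4)·(K/H)/(3/4) = (K/H). Setting this equal to 1/1 = 1 gives K = H.
Substituting into Q = 729: H^(3/4)·(H)^(3/4) = 729.
Solving, H = 81 and K = 81.

H* = 81, K* = 81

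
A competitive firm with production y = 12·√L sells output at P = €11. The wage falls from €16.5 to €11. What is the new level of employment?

From P·MP_L = w with MP_L = 6·L^(-1/2), the labor demand is L(w) = (66/w)^(2).
At w = 16.5: L = 16. At w = 11: L = 36.

L* = 36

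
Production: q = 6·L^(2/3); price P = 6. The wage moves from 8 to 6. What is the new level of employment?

L* = 64

From P·MP_L = w with MP_L = 4·L^(-1/3), the labor demand is L(w) = (24/w)^(3).
At w = 8: L = 27. At w = 6: L = 64.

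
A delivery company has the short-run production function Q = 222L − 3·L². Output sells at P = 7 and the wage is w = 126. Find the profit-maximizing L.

L* = 34

The marginal product of L is MP_L = 222 − 6L.
A price-taking firm hires until the value of the marginal product equals the wage: P·MP_L = w, so 7·(222 − 6L) = 126.
Then 222 − 6L = 18, giving L = 34.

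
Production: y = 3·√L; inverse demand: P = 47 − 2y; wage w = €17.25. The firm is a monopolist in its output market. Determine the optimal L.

L* = 4

Marginal revenue from the inverse demand is MR = 47 − 4y.
The marginal product is MP_L = 1.5·L^(-1/2).
A monopolist hires until marginal revenue product equals the wage: MR·MP_L = w.
At L, y = 3·√L. Substituting and solving: (47 − 12·√L)·1.5·L^(-1/2) = 17.25 gives L = 4.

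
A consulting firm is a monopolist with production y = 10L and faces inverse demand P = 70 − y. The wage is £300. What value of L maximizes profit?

L* = 2

Marginal revenue from the inverse demand is MR = 70 − 2y.
The marginal product is MP_L = 10.
A monopolist hires until marginal revenue product equals the wage: MR·MP_L = w.
(70 − 20L)·10 = 300, so L = 2.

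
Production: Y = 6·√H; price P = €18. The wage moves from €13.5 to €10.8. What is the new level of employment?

From P·MP_H = w with MP_H = 3·H^(-1/2), the labor demand is H(w) = (54/w)^(2).
At w = 13.5: H = 16. At w = 10.8: H = 25.

H* = 25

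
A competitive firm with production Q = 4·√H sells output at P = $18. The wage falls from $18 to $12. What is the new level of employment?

H* = 9

From P·MP_H = w with MP_H = 2·H^(-1/2), the labor demand is H(w) = (36/w)^(2).
At w = 18: H = 4. At w = 12: H = 9.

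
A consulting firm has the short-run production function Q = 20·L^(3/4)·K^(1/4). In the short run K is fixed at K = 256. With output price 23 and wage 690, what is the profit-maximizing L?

L* = 16

With K = 256, MP_L = (3/4)·20·L^(-1/4)·256^(1/4) = 60·L^(-1/4).
Profit maximization for a price taker requires P·MP_L = w: 23·60·L^(-1/4) = 690.
So L^(-1/4) = 0.5, which gives L = 16.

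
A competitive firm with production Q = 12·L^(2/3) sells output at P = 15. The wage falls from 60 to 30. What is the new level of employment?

From P·MP_L = w with MP_L = 8·L^(-1/3), the labor demand is L(w) = (120/w)^(3).
At w = 60: L = 8. At w = 30: L = 64.

L* = 64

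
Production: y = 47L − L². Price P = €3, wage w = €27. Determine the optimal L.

L* = 19

The marginal product of L is MP_L = 47 − 2L.
A price-taking firm hires until the value of the marginal product equals the wage: P·MP_L = w, so 3·(47 − 2L) = 27.
Then 47 − 2L = 9, giving L = 19.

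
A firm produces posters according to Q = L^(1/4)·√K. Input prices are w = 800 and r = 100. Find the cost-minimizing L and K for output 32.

L* = 16, K* = 256

Cost minimization requires the marginal rate of technical substitution to equal the input-price ratio: MP_L/MP_K = w/r.
Here MP_L/MP_K = (1/4)·(K/L)/(1/2) = 0.5·(K/L). Setting this equal to 800/100 = 8 gives K = 16L.
Substituting into Q = 32: L^(1/4)·(16L)^(1/2) = 32.
Solving, L = 16 and K = 256.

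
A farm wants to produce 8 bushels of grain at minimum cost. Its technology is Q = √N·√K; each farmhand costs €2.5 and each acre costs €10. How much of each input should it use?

Cost minimization requires the marginal rate of technical substitution to equal the input-price ratio: MP_N/MP_K = w/r.
Here MP_N/MP_K = (1/2)·(K/N)/(1/2) = (K/N). Setting this equal to 2.5/10 = 0.25 gives K = 0.25N.
Substituting into Q = 8: N^(1/2)·(0.25N)^(1/2) = 8.
Solving, N = 16 and K = 4.

N* = 16, K* = 4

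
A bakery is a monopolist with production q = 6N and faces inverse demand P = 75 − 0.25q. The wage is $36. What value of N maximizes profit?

Marginal revenue from the inverse demand is MR = 75 − 0.5q.
The marginal product is MP_N = 6.
A monopolist hires until marginal revenue product equals the wage: MR·MP_N = w.
(75 − 3N)·6 = 36, so N = 23.

N* = 23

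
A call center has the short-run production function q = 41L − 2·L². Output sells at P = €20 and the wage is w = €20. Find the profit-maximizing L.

L* = 10

The marginal product of L is MP_L = 41 − 4L.
A price-taking firm hires until the value of the marginal product equals the wage: P·MP_L = w, so 20·(41 − 4L) = 20.
Then 41 − 4L = 1, giving L = 10.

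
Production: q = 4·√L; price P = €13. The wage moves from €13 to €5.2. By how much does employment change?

ΔL = 21

From P·MP_L = w with MP_L = 2·L^(-1/2), the labor demand is L(w) = (26/w)^(2).
At w = 13: L = 4. At w = 5.2: L = 25.
ΔL = 25 − 4 = 21.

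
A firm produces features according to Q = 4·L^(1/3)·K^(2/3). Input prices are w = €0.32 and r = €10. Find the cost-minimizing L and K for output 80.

Cost minimization requires the marginal rate of technical substitution to equal the input-price ratio: MP_L/MP_K = w/r.
Here MP_L/MP_K = (1/3)·(K/L)/(2/3) = 0.5·(K/L). Setting this equal to 0.32/10 = 0.032 gives K = 0.064L.
Substituting into Q = 80: 4·L^(1/3)·(0.064L)^(2/3) = 80.
Solving, L = 125 and K = 8.

L* = 125, K* = 8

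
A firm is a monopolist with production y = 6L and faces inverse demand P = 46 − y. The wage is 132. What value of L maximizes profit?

L* = 2

Marginal revenue from the inverse demand is MR = 46 − 2y.
The marginal product is MP_L = 6.
A monopolist hires until marginal revenue product equals the wage: MR·MP_L = w.
(46 − 12L)·6 = 132, so L = 2.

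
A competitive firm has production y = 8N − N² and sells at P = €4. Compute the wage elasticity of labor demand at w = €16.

ε = -1

From P·MP_N = w with MP_N = 8 − 2N, labor demand is N(w) = (8 − w/4)/2.
dN/dw = −1/(8) = -0.125.
At w = 16, N = 2, so ε = (dN/dw)·(w/N) = (-0.125)·(16/2) = -1.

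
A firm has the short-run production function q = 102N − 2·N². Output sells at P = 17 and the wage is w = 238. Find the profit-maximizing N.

N* = 22

The marginal product of N is MP_N = 102 − 4N.
A price-taking firm hires until the value of the marginal product equals the wage: P·MP_N = w, so 17·(102 − 4N) = 238.
Then 102 − 4N = 14, giving N = 22.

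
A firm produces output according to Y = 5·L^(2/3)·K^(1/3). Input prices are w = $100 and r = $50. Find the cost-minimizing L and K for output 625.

L* = 125, K* = 125

Cost minimization requires the marginal rate of technical substitution to equal the input-price ratio: MP_L/MP_K = w/r.
Here MP_L/MP_K = (2/3)·(K/L)/(1/3) = 2·(K/L). Setting this equal to 100/50 = 2 gives K = L.
Substituting into Y = 625: 5·L^(2/3)·(L)^(1/3) = 625.
Solving, L = 125 and K = 125.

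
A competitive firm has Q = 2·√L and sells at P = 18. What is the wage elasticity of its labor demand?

MP_L = (1/2)·2·L^(-1/2), so P·MP_L = w gives 18·L^(-1/2) = w.
Solving, L(w) = (18/w)^(2). This is a constant-elasticity form: L ∝ w^(−2), so ε = −2.

ε = -2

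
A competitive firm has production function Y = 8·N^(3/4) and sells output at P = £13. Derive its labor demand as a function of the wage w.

N(w) = (78/w)^(4)

MP_N = (3/4)·8·N^(-1/4) = 6·N^(-1/4).
Setting P·MP_N = w: 78·N^(-1/4) = w.
Solving for N: N^(-1/4) = w/78, so N = (78/w)^(4).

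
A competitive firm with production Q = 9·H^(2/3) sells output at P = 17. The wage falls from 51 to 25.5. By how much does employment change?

From P·MP_H = w with MP_H = 6·H^(-1/3), the labor demand is H(w) = (102/w)^(3).
At w = 51: H = 8. At w = 25.5: H = 64.
ΔH = 64 − 8 = 56.

ΔH = 56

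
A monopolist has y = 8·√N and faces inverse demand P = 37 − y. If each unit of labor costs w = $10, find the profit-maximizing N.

N* = 4

Marginal revenue from the inverse demand is MR = 37 − 2y.
The marginal product is MP_N = 4·N^(-1/2).
A monopolist hires until marginal revenue product equals the wage: MR·MP_N = w.
At N, y = 8·√N. Substituting and solving: (37 − 16·√N)·4·N^(-1/2) = 10 gives N = 4.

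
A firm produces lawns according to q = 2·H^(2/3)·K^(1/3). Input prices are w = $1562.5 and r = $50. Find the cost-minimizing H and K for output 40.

H* = 8, K* = 125

Cost minimization requires the marginal rate of technical substitution to equal the input-price ratio: MP_H/MP_K = w/r.
Here MP_H/MP_K = (2/3)·(K/H)/(1/3) = 2·(K/H). Setting this equal to 1562.5/50 = 31.25 gives K = 15.625H.
Substituting into q = 40: 2·H^(2/3)·(15.625H)^(1/3) = 40.
Solving, H = 8 and K = 125.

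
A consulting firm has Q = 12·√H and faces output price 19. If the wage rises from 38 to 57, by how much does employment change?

From P·MP_H = w with MP_H = 6·H^(-1/2), the labor demand is H(w) = (114/w)^(2).
At w = 38: H = 9. At w = 57: H = 4.
ΔH = 4 − 9 = -5.

ΔH = -5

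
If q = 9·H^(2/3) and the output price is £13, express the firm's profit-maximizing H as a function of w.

H(w) = 474552/w³

MP_H = (2/3)·9·H^(-1/3) = 6·H^(-1/3).
Setting P·MP_H = w: 78·H^(-1/3) = w.
Solving for H: H^(-1/3) = w/78, so H = (78/w)^(3).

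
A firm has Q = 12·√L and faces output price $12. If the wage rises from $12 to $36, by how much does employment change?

From P·MP_L = w with MP_L = 6·L^(-1/2), the labor demand is L(w) = (72/w)^(2).
At w = 12: L = 36. At w = 36: L = 4.
ΔL = 4 − 36 = -32.

ΔL = -32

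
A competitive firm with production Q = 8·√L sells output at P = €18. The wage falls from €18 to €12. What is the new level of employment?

L* = 36

From P·MP_L = w with MP_L = 4·L^(-1/2), the labor demand is L(w) = (72/w)^(2).
At w = 18: L = 16. At w = 12: L = 36.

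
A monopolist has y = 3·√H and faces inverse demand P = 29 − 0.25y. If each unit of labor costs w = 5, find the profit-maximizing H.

Marginal revenue from the inverse demand is MR = 29 − 0.5y.
The marginal product is MP_H = 1.5·H^(-1/2).
A monopolist hires until marginal revenue product equals the wage: MR·MP_H = w.
At H, y = 3·√H. Substituting and solving: (29 − 1.5·√H)·1.5·H^(-1/2) = 5 gives H = 36.

H* = 36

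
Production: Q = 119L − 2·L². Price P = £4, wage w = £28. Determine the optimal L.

The marginal product of L is MP_L = 119 − 4L.
A price-taking firm hires until the value of the marginal product equals the wage: P·MP_L = w, so 4·(119 − 4L) = 28.
Then 119 − 4L = 7, giving L = 28.

L* = 28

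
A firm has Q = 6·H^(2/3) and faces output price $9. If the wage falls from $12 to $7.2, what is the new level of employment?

From P·MP_H = w with MP_H = 4·H^(-1/3), the labor demand is H(w) = (36/w)^(3).
At w = 12: H = 27. At w = 7.2: H = 125.

H* = 125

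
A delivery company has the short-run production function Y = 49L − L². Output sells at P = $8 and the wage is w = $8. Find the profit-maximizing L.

L* = 24

The marginal product of L is MP_L = 49 − 2L.
A price-taking firm hires until the value of the marginal product equals the wage: P·MP_L = w, so 8·(49 − 2L) = 8.
Then 49 − 2L = 1, giving L = 24.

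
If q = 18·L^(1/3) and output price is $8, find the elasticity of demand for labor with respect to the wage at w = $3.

ε = -1.5

MP_L = (1/3)·18·L^(-2/3), so P·MP_L = w gives 48·L^(-2/3) = w.
Solving, L(w) = (48/w)^(3/2). This is a constant-elasticity form: L ∝ w^(−3/2), so ε = −3/2.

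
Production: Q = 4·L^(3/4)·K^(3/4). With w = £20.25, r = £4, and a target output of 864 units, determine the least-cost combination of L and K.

L* = 16, K* = 81

Cost minimization requires the marginal rate of technical substitution to equal the input-price ratio: MP_L/MP_K = w/r.
Here MP_L/MP_K = (3/4)·(K/L)/(3/4) = (K/L). Setting this equal to 20.25/4 = 5.0625 gives K = 5.0625L.
Substituting into Q = 864: 4·L^(3/4)·(5.0625L)^(3/4) = 864.
Solving, L = 16 and K = 81.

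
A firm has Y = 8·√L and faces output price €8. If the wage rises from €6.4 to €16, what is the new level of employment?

L* = 4

From P·MP_L = w with MP_L = 4·L^(-1/2), the labor demand is L(w) = (32/w)^(2).
At w = 6.4: L = 25. At w = 16: L = 4.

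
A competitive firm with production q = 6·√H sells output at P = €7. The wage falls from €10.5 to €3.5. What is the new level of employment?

H* = 36

From P·MP_H = w with MP_H = 3·H^(-1/2), the labor demand is H(w) = (21/w)^(2).
At w = 10.5: H = 4. At w = 3.5: H = 36.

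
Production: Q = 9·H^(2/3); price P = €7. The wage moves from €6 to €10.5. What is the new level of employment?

From P·MP_H = w with MP_H = 6·H^(-1/3), the labor demand is H(w) = (42/w)^(3).
At w = 6: H = 343. At w = 10.5: H = 64.

H* = 64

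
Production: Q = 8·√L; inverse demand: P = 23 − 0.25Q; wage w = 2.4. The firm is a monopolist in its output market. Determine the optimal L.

L* = 25

Marginal revenue from the inverse demand is MR = 23 − 0.5Q.
The marginal product is MP_L = 4·L^(-1/2).
A monopolist hires until marginal revenue product equals the wage: MR·MP_L = w.
At L, Q = 8·√L. Substituting and solving: (23 − 4·√L)·4·L^(-1/2) = 2.4 gives L = 25.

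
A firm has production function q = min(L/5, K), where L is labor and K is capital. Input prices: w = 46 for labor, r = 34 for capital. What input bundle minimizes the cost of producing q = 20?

L* = 100, K* = 20

With a fixed-proportions technology, the cost-minimizing bundle uses no slack in either input: L/5 = K = q.
So L = 5·20 = 100 and K = 20.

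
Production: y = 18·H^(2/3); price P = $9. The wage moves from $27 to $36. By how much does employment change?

From P·MP_H = w with MP_H = 12·H^(-1/3), the labor demand is H(w) = (108/w)^(3).
At w = 27: H = 64. At w = 36: H = 27.
ΔH = 27 − 64 = -37.

ΔH = -37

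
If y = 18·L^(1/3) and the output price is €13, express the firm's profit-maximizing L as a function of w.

L(w) = (78/w)^(3/2)

MP_L = (1/3)·18·L^(-2/3) = 6·L^(-2/3).
Setting P·MP_L = w: 78·L^(-2/3) = w.
Solving for L: L^(-2/3) = w/78, so L = (78/w)^(3/2).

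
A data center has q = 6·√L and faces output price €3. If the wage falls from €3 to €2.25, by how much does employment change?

From P·MP_L = w with MP_L = 3·L^(-1/2), the labor demand is L(w) = (9/w)^(2).
At w = 3: L = 9. At w = 2.25: L = 16.
ΔL = 16 − 9 = 7.

ΔL = 7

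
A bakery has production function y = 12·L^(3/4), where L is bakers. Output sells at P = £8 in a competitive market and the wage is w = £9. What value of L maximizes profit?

L* = 4096

MP_L = (3/4)·12·L^(-1/4) = 9·L^(-1/4).
Profit maximization for a price taker requires P·MP_L = w: 8·9·L^(-1/4) = 9.
So L^(-1/4) = 0.125, which gives L = 4096.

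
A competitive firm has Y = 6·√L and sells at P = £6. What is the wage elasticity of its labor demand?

ε = -2

MP_L = (1/2)·6·L^(-1/2), so P·MP_L = w gives 18·L^(-1/2) = w.
Solving, L(w) = (18/w)^(2). This is a constant-elasticity form: L ∝ w^(−2), so ε = −2.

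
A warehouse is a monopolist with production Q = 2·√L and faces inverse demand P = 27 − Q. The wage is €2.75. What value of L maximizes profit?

L* = 16

Marginal revenue from the inverse demand is MR = 27 − 2Q.
The marginal product is MP_L = L^(-1/2).
A monopolist hires until marginal revenue product equals the wage: MR·MP_L = w.
At L, Q = 2·√L. Substituting and solving: (27 − 4·√L)·L^(-1/2) = 2.75 gives L = 16.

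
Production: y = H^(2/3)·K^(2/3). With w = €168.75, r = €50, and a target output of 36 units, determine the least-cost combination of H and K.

H* = 8, K* = 27

Cost minimization requires the marginal rate of technical substitution to equal the input-price ratio: MP_H/MP_K = w/r.
Here MP_H/MP_K = (2/3)·(K/H)/(2/3) = (K/H). Setting this equal to 168.75/50 = 3.375 gives K = 3.375H.
Substituting into y = 36: H^(2/3)·(3.375H)^(2/3) = 36.
Solving, H = 8 and K = 27.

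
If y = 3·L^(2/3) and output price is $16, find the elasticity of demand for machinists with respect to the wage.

MP_L = (2/3)·3·L^(-1/3), so P·MP_L = w gives 32·L^(-1/3) = w.
Solving, L(w) = (32/w)^(3). This is a constant-elasticity form: L ∝ w^(−3), so ε = −3.

ε = -3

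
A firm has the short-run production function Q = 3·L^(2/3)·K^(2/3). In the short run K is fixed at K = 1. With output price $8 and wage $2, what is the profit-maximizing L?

L* = 512

With K = 1, MP_L = (2/3)·3·L^(-1/3)·1^(2/3) = 2·L^(-1/3).
Profit maximization for a price taker requires P·MP_L = w: 8·2·L^(-1/3) = 2.
So L^(-1/3) = 0.125, which gives L = 512.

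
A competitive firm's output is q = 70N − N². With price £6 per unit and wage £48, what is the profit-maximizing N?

N* = 31

The marginal product of N is MP_N = 70 − 2N.
A price-taking firm hires until the value of the marginal product equals the wage: P·MP_N = w, so 6·(70 − 2N) = 48.
Then 70 − 2N = 8, giving N = 31.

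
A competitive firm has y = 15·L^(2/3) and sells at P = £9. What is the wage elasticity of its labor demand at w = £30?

ε = -3

MP_L = (2/3)·15·L^(-1/3), so P·MP_L = w gives 90·L^(-1/3) = w.
Solving, L(w) = (90/w)^(3). This is a constant-elasticity form: L ∝ w^(−3), so ε = −3.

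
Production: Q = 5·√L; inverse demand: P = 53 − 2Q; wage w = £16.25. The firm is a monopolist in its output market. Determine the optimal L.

L* = 4

Marginal revenue from the inverse demand is MR = 53 − 4Q.
The marginal product is MP_L = 2.5·L^(-1/2).
A monopolist hires until marginal revenue product equals the wage: MR·MP_L = w.
At L, Q = 5·√L. Substituting and solving: (53 − 20·√L)·2.5·L^(-1/2) = 16.25 gives L = 4.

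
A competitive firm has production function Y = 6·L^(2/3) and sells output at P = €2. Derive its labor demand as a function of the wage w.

L(w) = 512/w³

MP_L = (2/3)·6·L^(-1/3) = 4·L^(-1/3).
Setting P·MP_L = w: 8·L^(-1/3) = w.
Solving for L: L^(-1/3) = w/8, so L = (8/w)^(3).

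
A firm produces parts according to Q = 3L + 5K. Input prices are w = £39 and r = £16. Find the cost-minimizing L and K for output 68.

The inputs are perfect substitutes, so the firm uses whichever has the lower cost per unit of output.
Cost per unit of output via L is w/3 = 13; via K it is r/5 = 3.2. K is cheaper.
Producing Q = 68 with K alone: L = 0, K = 13.6.

L* = 0, K* = 13.6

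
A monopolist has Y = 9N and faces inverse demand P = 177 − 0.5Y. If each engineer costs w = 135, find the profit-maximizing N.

N* = 18

Marginal revenue from the inverse demand is MR = 177 − Y.
The marginal product is MP_N = 9.
A monopolist hires until marginal revenue product equals the wage: MR·MP_N = w.
(177 − 9N)·9 = 135, so N = 18.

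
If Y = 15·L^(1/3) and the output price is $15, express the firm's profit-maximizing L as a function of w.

MP_L = (1/3)·15·L^(-2/3) = 5·L^(-2/3).
Setting P·MP_L = w: 75·L^(-2/3) = w.
Solving for L: L^(-2/3) = w/75, so L = (75/w)^(3/2).

L(w) = (75/w)^(3/2)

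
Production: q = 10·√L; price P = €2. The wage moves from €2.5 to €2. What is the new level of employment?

L* = 25

From P·MP_L = w with MP_L = 5·L^(-1/2), the labor demand is L(w) = (10/w)^(2).
At w = 2.5: L = 16. At w = 2: L = 25.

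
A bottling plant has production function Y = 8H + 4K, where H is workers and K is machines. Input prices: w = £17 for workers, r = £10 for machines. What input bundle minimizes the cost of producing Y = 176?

The inputs are perfect substitutes, so the firm uses whichever has the lower cost per unit of output.
Cost per unit of output via H is w/8 = 2.125; via K it is r/4 = 2.5. H is cheaper.
Producing Y = 176 with H alone: H = 22, K = 0.

H* = 22, K* = 0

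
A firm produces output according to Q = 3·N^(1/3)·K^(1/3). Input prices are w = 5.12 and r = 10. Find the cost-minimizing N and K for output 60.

N* = 125, K* = 64

Cost minimization requires the marginal rate of technical substitution to equal the input-price ratio: MP_N/MP_K = w/r.
Here MP_N/MP_K = (1/3)·(K/N)/(1/3) = (K/N). Setting this equal to 5.12/10 = 0.512 gives K = 0.512N.
Substituting into Q = 60: 3·N^(1/3)·(0.512N)^(1/3) = 60.
Solving, N = 125 and K = 64.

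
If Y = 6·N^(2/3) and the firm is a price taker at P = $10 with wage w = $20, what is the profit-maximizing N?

MP_N = (2/3)·6·N^(-1/3) = 4·N^(-1/3).
Profit maximization for a price taker requires P·MP_N = w: 10·4·N^(-1/3) = 20.
So N^(-1/3) = 0.5, which gives N = 8.

N* = 8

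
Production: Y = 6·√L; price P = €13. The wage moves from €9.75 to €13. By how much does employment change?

From P·MP_L = w with MP_L = 3·L^(-1/2), the labor demand is L(w) = (39/w)^(2).
At w = 9.75: L = 16. At w = 13: L = 9.
ΔL = 9 − 16 = -7.

ΔL = -7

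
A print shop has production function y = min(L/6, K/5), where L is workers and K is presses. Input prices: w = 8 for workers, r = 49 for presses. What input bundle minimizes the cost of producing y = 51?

With a fixed-proportions technology, the cost-minimizing bundle uses no slack in either input: L/6 = K/5 = y.
So L = 6·51 = 306 and K = 5·51 = 255.

L* = 306, K* = 255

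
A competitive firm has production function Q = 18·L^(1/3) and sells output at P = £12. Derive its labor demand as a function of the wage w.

L(w) = (72/w)^(3/2)

MP_L = (1/3)·18·L^(-2/3) = 6·L^(-2/3).
Setting P·MP_L = w: 72·L^(-2/3) = w.
Solving for L: L^(-2/3) = w/72, so L = (72/w)^(3/2).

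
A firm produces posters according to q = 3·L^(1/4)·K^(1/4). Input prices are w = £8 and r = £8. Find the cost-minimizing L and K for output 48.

Cost minimization requires the marginal rate of technical substitution to equal the input-price ratio: MP_L/MP_K = w/r.
Here MP_L/MP_K = (1/4)·(K/L)/(1/4) = (K/L). Setting this equal to 8/8 = 1 gives K = L.
Substituting into q = 48: 3·L^(1/4)·(L)^(1/4) = 48.
Solving, L = 256 and K = 256.

L* = 256, K* = 256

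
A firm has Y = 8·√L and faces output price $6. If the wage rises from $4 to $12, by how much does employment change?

From P·MP_L = w with MP_L = 4·L^(-1/2), the labor demand is L(w) = (24/w)^(2).
At w = 4: L = 36. At w = 12: L = 4.
ΔL = 4 − 36 = -32.

ΔL = -32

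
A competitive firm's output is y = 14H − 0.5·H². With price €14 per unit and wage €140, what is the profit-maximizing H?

H* = 4

The marginal product of H is MP_H = 14 − H.
A price-taking firm hires until the value of the marginal product equals the wage: P·MP_H = w, so 14·(14 − H) = 140.
Then 14 − H = 10, giving H = 4.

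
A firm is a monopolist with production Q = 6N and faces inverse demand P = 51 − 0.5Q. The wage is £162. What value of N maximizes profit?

Marginal revenue from the inverse demand is MR = 51 − Q.
The marginal product is MP_N = 6.
A monopolist hires until marginal revenue product equals the wage: MR·MP_N = w.
(51 − 6N)·6 = 162, so N = 4.

N* = 4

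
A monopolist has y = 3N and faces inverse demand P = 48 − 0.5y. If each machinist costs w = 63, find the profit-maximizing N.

Marginal revenue from the inverse demand is MR = 48 − y.
The marginal product is MP_N = 3.
A monopolist hires until marginal revenue product equals the wage: MR·MP_N = w.
(48 − 3N)·3 = 63, so N = 9.

N* = 9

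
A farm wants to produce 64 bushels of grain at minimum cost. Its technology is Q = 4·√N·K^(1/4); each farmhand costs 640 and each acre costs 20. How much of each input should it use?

Cost minimization requires the marginal rate of technical substitution to equal the input-price ratio: MP_N/MP_K = w/r.
Here MP_N/MP_K = (1/2)·(K/N)/(1/4) = 2·(K/N). Setting this equal to 640/20 = 32 gives K = 16N.
Substituting into Q = 64: 4·N^(1/2)·(16N)^(1/4) = 64.
Solving, N = 16 and K = 256.

N* = 16, K* = 256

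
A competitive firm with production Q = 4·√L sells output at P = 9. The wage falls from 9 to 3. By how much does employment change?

From P·MP_L = w with MP_L = 2·L^(-1/2), the labor demand is L(w) = (18/w)^(2).
At w = 9: L = 4. At w = 3: L = 36.
ΔL = 36 − 4 = 32.

ΔL = 32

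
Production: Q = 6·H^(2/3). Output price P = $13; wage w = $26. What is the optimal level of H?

H* = 8

MP_H = (2/3)·6·H^(-1/3) = 4·H^(-1/3).
Profit maximization for a price taker requires P·MP_H = w: 13·4·H^(-1/3) = 26.
So H^(-1/3) = 0.5, which gives H = 8.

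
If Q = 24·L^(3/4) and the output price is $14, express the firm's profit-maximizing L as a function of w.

MP_L = (3/4)·24·L^(-1/4) = 18·L^(-1/4).
Setting P·MP_L = w: 252·L^(-1/4) = w.
Solving for L: L^(-1/4) = w/252, so L = (252/w)^(4).

L(w) = (252/w)^(4)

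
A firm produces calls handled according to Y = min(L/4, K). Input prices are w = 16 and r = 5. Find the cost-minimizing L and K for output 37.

With a fixed-proportions technology, the cost-minimizing bundle uses no slack in either input: L/4 = K = Y.
So L = 4·37 = 148 and K = 37.

L* = 148, K* = 37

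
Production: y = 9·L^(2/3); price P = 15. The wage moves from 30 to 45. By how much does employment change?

ΔL = -19

From P·MP_L = w with MP_L = 6·L^(-1/3), the labor demand is L(w) = (90/w)^(3).
At w = 30: L = 27. At w = 45: L = 8.
ΔL = 8 − 27 = -19.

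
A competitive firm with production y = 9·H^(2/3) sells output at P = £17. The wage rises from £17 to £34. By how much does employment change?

ΔH = -189

From P·MP_H = w with MP_H = 6·H^(-1/3), the labor demand is H(w) = (102/w)^(3).
At w = 17: H = 216. At w = 34: H = 27.
ΔH = 27 − 216 = -189.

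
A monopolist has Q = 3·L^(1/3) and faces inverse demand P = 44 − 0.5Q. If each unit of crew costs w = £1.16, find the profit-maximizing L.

L* = 125

Marginal revenue from the inverse demand is MR = 44 − Q.
The marginal product is MP_L = L^(-2/3).
A monopolist hires until marginal revenue product equals the wage: MR·MP_L = w.
At L, Q = 3·L^(1/3). Substituting and solving: (44 − 3·L^(1/3))·L^(-2/3) = 1.16 gives L = 125.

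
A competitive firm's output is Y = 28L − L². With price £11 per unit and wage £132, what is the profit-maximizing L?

L* = 8

The marginal product of L is MP_L = 28 − 2L.
A price-taking firm hires until the value of the marginal product equals the wage: P·MP_L = w, so 11·(28 − 2L) = 132.
Then 28 − 2L = 12, giving L = 8.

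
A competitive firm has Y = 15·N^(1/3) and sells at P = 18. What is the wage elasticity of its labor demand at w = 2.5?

ε = -1.5

MP_N = (1/3)·15·N^(-2/3), so P·MP_N = w gives 90·N^(-2/3) = w.
Solving, N(w) = (90/w)^(3/2). This is a constant-elasticity form: N ∝ w^(−3/2), so ε = −3/2.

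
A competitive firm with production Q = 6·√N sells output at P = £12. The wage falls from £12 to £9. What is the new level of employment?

N* = 16

From P·MP_N = w with MP_N = 3·N^(-1/2), the labor demand is N(w) = (36/w)^(2).
At w = 12: N = 9. At w = 9: N = 16.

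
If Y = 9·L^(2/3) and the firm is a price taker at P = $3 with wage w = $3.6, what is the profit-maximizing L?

L* = 125

MP_L = (2/3)·9·L^(-1/3) = 6·L^(-1/3).
Profit maximization for a price taker requires P·MP_L = w: 3·6·L^(-1/3) = 3.6.
So L^(-1/3) = 0.2, which gives L = 125.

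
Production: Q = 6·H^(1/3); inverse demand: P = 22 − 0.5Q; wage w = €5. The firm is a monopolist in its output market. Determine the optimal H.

Marginal revenue from the inverse demand is MR = 22 − Q.
The marginal product is MP_H = 2·H^(-2/3).
A monopolist hires until marginal revenue product equals the wage: MR·MP_H = w.
At H, Q = 6·H^(1/3). Substituting and solving: (22 − 6·H^(1/3))·2·H^(-2/3) = 5 gives H = 8.

H* = 8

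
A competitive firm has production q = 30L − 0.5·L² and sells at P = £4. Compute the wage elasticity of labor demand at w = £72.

ε = -1.5

From P·MP_L = w with MP_L = 30 − L, labor demand is L(w) = 30 − w/4.
dL/dw = −1/(4) = -0.25.
At w = 72, L = 12, so ε = (dL/dw)·(w/L) = (-0.25)·(72/12) = -1.5.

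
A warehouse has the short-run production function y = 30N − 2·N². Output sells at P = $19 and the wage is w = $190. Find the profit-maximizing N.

N* = 5

The marginal product of N is MP_N = 30 − 4N.
A price-taking firm hires until the value of the marginal product equals the wage: P·MP_N = w, so 19·(30 − 4N) = 190.
Then 30 − 4N = 10, giving N = 5.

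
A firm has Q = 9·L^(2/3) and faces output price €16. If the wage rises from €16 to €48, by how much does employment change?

ΔL = -208

From P·MP_L = w with MP_L = 6·L^(-1/3), the labor demand is L(w) = (96/w)^(3).
At w = 16: L = 216. At w = 48: L = 8.
ΔL = 8 − 216 = -208.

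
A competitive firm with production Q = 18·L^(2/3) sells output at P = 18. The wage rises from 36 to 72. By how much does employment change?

From P·MP_L = w with MP_L = 12·L^(-1/3), the labor demand is L(w) = (216/w)^(3).
At w = 36: L = 216. At w = 72: L = 27.
ΔL = 27 − 216 = -189.

ΔL = -189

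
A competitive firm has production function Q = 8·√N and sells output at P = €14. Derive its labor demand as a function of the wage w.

MP_N = (1/2)·8·N^(-1/2) = 4·N^(-1/2).
Setting P·MP_N = w: 56·N^(-1/2) = w.
Solving for N: N^(-1/2) = w/56, so N = (56/w)^(2).

N(w) = 3136/w²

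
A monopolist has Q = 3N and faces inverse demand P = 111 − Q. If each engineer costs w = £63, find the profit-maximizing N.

Marginal revenue from the inverse demand is MR = 111 − 2Q.
The marginal product is MP_N = 3.
A monopolist hires until marginal revenue product equals the wage: MR·MP_N = w.
(111 − 6N)·3 = 63, so N = 15.

N* = 15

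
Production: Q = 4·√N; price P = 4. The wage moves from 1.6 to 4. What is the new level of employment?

N* = 4

From P·MP_N = w with MP_N = 2·N^(-1/2), the labor demand is N(w) = (8/w)^(2).
At w = 1.6: N = 25. At w = 4: N = 4.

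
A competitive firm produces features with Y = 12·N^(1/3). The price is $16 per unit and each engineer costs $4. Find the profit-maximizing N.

N* = 64

MP_N = (1/3)·12·N^(-2/3) = 4·N^(-2/3).
Profit maximization for a price taker requires P·MP_N = w: 16·4·N^(-2/3) = 4.
So N^(-2/3) = 0.0625, which gives N = 64.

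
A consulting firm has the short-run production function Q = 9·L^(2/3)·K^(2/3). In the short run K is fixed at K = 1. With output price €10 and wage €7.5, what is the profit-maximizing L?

With K = 1, MP_L = (2/3)·9·L^(-1/3)·1^(2/3) = 6·L^(-1/3).
Profit maximization for a price taker requires P·MP_L = w: 10·6·L^(-1/3) = 7.5.
So L^(-1/3) = 0.125, which gives L = 512.

L* = 512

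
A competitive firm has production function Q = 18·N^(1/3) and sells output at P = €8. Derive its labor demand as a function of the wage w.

N(w) = (48/w)^(3/2)

MP_N = (1/3)·18·N^(-2/3) = 6·N^(-2/3).
Setting P·MP_N = w: 48·N^(-2/3) = w.
Solving for N: N^(-2/3) = w/48, so N = (48/w)^(3/2).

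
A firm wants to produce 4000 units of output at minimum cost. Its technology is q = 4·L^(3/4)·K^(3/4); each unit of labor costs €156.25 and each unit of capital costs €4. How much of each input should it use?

L* = 16, K* = 625

Cost minimization requires the marginal rate of technical substitution to equal the input-price ratio: MP_L/MP_K = w/r.
Here MP_L/MP_K = (3/4)·(K/L)/(3/4) = (K/L). Setting this equal to 156.25/4 = 39.0625 gives K = 39.0625L.
Substituting into q = 4000: 4·L^(3/4)·(39.0625L)^(3/4) = 4000.
Solving, L = 16 and K = 625.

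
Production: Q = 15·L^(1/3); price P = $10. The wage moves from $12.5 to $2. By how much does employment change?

ΔL = 117

From P·MP_L = w with MP_L = 5·L^(-2/3), the labor demand is L(w) = (50/w)^(3/2).
At w = 12.5: L = 8. At w = 2: L = 125.
ΔL = 125 − 8 = 117.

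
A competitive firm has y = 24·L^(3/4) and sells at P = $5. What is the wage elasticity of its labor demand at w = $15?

MP_L = (3/4)·24·L^(-1/4), so P·MP_L = w gives 90·L^(-1/4) = w.
Solving, L(w) = (90/w)^(4). This is a constant-elasticity form: L ∝ w^(−4), so ε = −4.

ε = -4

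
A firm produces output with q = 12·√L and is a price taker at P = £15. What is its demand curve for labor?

MP_L = (1/2)·12·L^(-1/2) = 6·L^(-1/2).
Setting P·MP_L = w: 90·L^(-1/2) = w.
Solving for L: L^(-1/2) = w/90, so L = (90/w)^(2).

L(w) = 8100/w²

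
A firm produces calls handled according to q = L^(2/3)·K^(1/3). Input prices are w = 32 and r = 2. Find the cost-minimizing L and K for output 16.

L* = 8, K* = 64

Cost minimization requires the marginal rate of technical substitution to equal the input-price ratio: MP_L/MP_K = w/r.
Here MP_L/MP_K = (2/3)·(K/L)/(1/3) = 2·(K/L). Setting this equal to 32/2 = 16 gives K = 8L.
Substituting into q = 16: L^(2/3)·(8L)^(1/3) = 16.
Solving, L = 8 and K = 64.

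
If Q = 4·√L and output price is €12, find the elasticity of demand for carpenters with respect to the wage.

ε = -2

MP_L = (1/2)·4·L^(-1/2), so P·MP_L = w gives 24·L^(-1/2) = w.
Solving, L(w) = (24/w)^(2). This is a constant-elasticity form: L ∝ w^(−2), so ε = −2.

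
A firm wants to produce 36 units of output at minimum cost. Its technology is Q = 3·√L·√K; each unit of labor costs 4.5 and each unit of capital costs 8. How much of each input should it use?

Cost minimization requires the marginal rate of technical substitution to equal the input-price ratio: MP_L/MP_K = w/r.
Here MP_L/MP_K = (1/2)·(K/L)/(1/2) = (K/L). Setting this equal to 4.5/8 = 0.5625 gives K = 0.5625L.
Substituting into Q = 36: 3·L^(1/2)·(0.5625L)^(1/2) = 36.
Solving, L = 16 and K = 9.

L* = 16, K* = 9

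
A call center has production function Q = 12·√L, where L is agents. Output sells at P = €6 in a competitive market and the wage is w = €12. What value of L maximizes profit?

MP_L = (1/2)·12·L^(-1/2) = 6·L^(-1/2).
Profit maximization for a price taker requires P·MP_L = w: 6·6·L^(-1/2) = 12.
So L^(-1/2) = 1/3, which gives L = 9.

L* = 9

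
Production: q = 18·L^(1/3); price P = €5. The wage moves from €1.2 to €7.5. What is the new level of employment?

L* = 8

From P·MP_L = w with MP_L = 6·L^(-2/3), the labor demand is L(w) = (30/w)^(3/2).
At w = 1.2: L = 125. At w = 7.5: L = 8.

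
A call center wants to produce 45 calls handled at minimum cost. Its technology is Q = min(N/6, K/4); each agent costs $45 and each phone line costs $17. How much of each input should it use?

With a fixed-proportions technology, the cost-minimizing bundle uses no slack in either input: N/6 = K/4 = Q.
So N = 6·45 = 270 and K = 4·45 = 180.

N* = 270, K* = 180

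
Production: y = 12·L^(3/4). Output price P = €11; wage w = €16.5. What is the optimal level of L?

MP_L = (3/4)·12·L^(-1/4) = 9·L^(-1/4).
Profit maximization for a price taker requires P·MP_L = w: 11·9·L^(-1/4) = 16.5.
So L^(-1/4) = 1/6, which gives L = 1296.

L* = 1296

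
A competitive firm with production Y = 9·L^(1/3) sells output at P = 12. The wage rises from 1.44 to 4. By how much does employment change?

From P·MP_L = w with MP_L = 3·L^(-2/3), the labor demand is L(w) = (36/w)^(3/2).
At w = 1.44: L = 125. At w = 4: L = 27.
ΔL = 27 − 125 = -98.

ΔL = -98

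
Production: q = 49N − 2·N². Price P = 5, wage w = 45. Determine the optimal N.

The marginal product of N is MP_N = 49 − 4N.
A price-taking firm hires until the value of the marginal product equals the wage: P·MP_N = w, so 5·(49 − 4N) = 45.
Then 49 − 4N = 9, giving N = 10.

N* = 10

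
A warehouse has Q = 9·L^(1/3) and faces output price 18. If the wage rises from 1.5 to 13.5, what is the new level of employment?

L* = 8

From P·MP_L = w with MP_L = 3·L^(-2/3), the labor demand is L(w) = (54/w)^(3/2).
At w = 1.5: L = 216. At w = 13.5: L = 8.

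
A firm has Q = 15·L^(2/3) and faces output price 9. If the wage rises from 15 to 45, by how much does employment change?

From P·MP_L = w with MP_L = 10·L^(-1/3), the labor demand is L(w) = (90/w)^(3).
At w = 15: L = 216. At w = 45: L = 8.
ΔL = 8 − 216 = -208.

ΔL = -208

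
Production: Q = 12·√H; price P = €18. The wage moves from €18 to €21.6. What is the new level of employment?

From P·MP_H = w with MP_H = 6·H^(-1/2), the labor demand is H(w) = (108/w)^(2).
At w = 18: H = 36. At w = 21.6: H = 25.

H* = 25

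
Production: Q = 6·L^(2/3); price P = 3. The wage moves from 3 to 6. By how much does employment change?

From P·MP_L = w with MP_L = 4·L^(-1/3), the labor demand is L(w) = (12/w)^(3).
At w = 3: L = 64. At w = 6: L = 8.
ΔL = 8 − 64 = -56.

ΔL = -56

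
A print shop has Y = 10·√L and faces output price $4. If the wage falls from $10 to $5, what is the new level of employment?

From P·MP_L = w with MP_L = 5·L^(-1/2), the labor demand is L(w) = (20/w)^(2).
At w = 10: L = 4. At w = 5: L = 16.

L* = 16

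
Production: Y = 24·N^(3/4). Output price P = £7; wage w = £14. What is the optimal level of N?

N* = 6561

MP_N = (3/4)·24·N^(-1/4) = 18·N^(-1/4).
Profit maximization for a price taker requires P·MP_N = w: 7·18·N^(-1/4) = 14.
So N^(-1/4) = 1/9, which gives N = 6561.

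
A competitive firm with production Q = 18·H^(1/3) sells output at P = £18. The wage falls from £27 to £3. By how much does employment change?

From P·MP_H = w with MP_H = 6·H^(-2/3), the labor demand is H(w) = (108/w)^(3/2).
At w = 27: H = 8. At w = 3: H = 216.
ΔH = 216 − 8 = 208.

ΔH = 208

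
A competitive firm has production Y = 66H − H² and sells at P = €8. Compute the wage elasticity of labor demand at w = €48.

From P·MP_H = w with MP_H = 66 − 2H, labor demand is H(w) = (66 − w/8)/2.
dH/dw = −1/(16) = -0.0625.
At w = 48, H = 30, so ε = (dH/dw)·(w/H) = (-0.0625)·(48/30) = -0.1.

ε = -0.1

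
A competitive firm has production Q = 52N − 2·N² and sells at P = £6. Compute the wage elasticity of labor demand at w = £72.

ε = -0.3

From P·MP_N = w with MP_N = 52 − 4N, labor demand is N(w) = (52 − w/6)/4.
dN/dw = −1/(24) = -1/24.
At w = 72, N = 10, so ε = (dN/dw)·(w/N) = (-1/24)·(72/10) = -0.3.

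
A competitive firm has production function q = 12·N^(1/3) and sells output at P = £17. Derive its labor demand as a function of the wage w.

N(w) = (68/w)^(3/2)

MP_N = (1/3)·12·N^(-2/3) = 4·N^(-2/3).
Setting P·MP_N = w: 68·N^(-2/3) = w.
Solving for N: N^(-2/3) = w/68, so N = (68/w)^(3/2).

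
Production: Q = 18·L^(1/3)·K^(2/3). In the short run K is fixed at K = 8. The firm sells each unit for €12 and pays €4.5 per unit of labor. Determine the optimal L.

With K = 8, MP_L = (1/3)·18·L^(-2/3)·8^(2/3) = 24·L^(-2/3).
Profit maximization for a price taker requires P·MP_L = w: 12·24·L^(-2/3) = 4.5.
So L^(-2/3) = 0.015625, which gives L = 512.

L* = 512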